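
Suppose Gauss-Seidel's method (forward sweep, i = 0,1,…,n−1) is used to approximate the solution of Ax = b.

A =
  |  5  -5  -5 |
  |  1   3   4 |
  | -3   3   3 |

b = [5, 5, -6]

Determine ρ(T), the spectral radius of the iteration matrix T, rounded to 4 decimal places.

A = D + L + U where D = diag(5, 3, 3).
Gauss-Seidel: T = -(D+L)⁻¹U, row 0 first, T[0,2] = -(-5)/(5) = +1.0000; later rows by forward substitution.
  T[0,:] = [+0.0000, +1.0000, +1.0000]
  T[1,:] = [+0.0000, -0.3333, -1.6667]
  T[2,:] = [+0.0000, +1.3333, +2.6667]
|λ(T)| sorted: 1.3333, 1.0000, 0.0000.
spectral radius ρ = 1.3333; 1.3333 > 1: divergent.

1.3333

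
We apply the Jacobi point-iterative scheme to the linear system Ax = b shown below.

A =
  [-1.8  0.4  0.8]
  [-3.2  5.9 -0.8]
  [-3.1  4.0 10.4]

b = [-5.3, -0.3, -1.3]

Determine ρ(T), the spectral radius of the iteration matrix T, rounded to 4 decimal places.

0.5862

Diagonal D = diag(-1.8, 5.9, 10.4); L, U strict lower/upper.
T_J = -D⁻¹(L+U): T[1,2] = -(-0.8)/(5.9) = +0.1356; T[1,1] = 0.
  T[0,:] = [+0.0000 +0.2222 +0.4444]
  T[1,:] = [+0.5424 +0.0000 +0.1356]
  T[2,:] = [+0.2981 -0.3846 +0.0000]
|roots of det(T-λI)|: 0.5862, 0.3779, 0.3779.
spectral radius ρ = 0.5862; 0.5862 < 1 ⇒ converges.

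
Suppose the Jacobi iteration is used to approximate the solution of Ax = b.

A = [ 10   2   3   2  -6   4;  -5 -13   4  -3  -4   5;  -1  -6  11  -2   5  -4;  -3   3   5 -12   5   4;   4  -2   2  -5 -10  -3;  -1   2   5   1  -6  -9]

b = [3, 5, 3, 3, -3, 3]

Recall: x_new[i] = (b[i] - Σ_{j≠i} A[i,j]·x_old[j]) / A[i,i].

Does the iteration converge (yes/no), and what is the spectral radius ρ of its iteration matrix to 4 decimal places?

Diagonal D = diag(10, -13, 11, -12, -10, -9); L, U strict lower/upper.
T_J = -D⁻¹(L+U): T[4,5] = -(-3)/(-10) = -0.3000; T[4,4] = 0.
  T[0,:] = [+0.0000, -0.2000, -0.3000, -0.2000, +0.6000, -0.4000]
  T[1,:] = [-0.3846, +0.0000, +0.3077, -0.2308, -0.3077, +0.3846]
  T[2,:] = [+0.0909, +0.5455, +0.0000, +0.1818, -0.4545, +0.3636]
  T[3,:] = [-0.2500, +0.2500, +0.4167, +0.0000, +0.4167, +0.3333]
  T[4,:] = [+0.4000, -0.2000, +0.2000, -0.5000, +0.0000, -0.3000]
  T[5,:] = [-0.1111, +0.2222, +0.5556, +0.1111, -0.6667, +0.0000]
|λ(T)| sorted: 1.3572, 0.6599, 0.6599, 0.4158, 0.4158, 0.3692.
ρ(T) = max|λ| = 1.3572; 1.3572 > 1 ⇒ diverges.

no, ρ = 1.3572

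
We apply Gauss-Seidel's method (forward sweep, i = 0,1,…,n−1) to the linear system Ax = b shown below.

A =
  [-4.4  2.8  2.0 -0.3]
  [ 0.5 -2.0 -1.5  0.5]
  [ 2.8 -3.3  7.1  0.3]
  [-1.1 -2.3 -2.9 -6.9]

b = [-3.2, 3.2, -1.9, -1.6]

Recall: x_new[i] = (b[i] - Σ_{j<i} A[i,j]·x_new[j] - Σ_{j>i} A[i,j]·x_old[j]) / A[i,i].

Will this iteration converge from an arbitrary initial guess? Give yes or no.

yes

Let D = diag(-4.4, -2, 7.1, -6.9); L, U the strict triangles.
Gauss-Seidel: T = -(D+L)⁻¹U, row 0 first, T[0,2] = -(2)/(-4.4) = +0.4545; later rows by forward substitution.
  T[0,:] = [+0.0000 +0.6364 +0.4545 -0.0682]
  T[1,:] = [+0.0000 +0.1591 -0.6364 +0.2330]
  T[2,:] = [+0.0000 -0.1770 -0.4750 +0.0929]
  T[3,:] = [+0.0000 -0.0801 +0.3393 -0.1058]
|λ(T)| sorted: 0.6766, 0.2346, 0.0203, 0.0000.
ρ = 0.6766; 0.6766 < 1 ⇒ converges.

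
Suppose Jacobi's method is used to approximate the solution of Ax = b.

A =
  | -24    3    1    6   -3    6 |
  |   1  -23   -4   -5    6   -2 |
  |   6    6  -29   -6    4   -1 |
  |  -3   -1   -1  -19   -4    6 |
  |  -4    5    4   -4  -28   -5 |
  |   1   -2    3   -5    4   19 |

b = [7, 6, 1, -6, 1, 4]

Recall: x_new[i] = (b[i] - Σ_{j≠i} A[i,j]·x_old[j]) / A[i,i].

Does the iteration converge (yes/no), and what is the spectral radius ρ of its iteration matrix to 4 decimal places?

Split A = D + L + U, D = diag(-24, -23, -29, -19, -28, 19).
Jacobi: T = -D⁻¹(L+U), T[4,2] = -(4)/(-28) = +0.1429; T[4,4] = 0.
  T[0,:] = [+0.0000, +0.1250, +0.0417, +0.2500, -0.1250, +0.2500]
  T[1,:] = [+0.0435, +0.0000, -0.1739, -0.2174, +0.2609, -0.0870]
  T[2,:] = [+0.2069, +0.2069, +0.0000, -0.2069, +0.1379, -0.0345]
  T[3,:] = [-0.1579, -0.0526, -0.0526, +0.0000, -0.2105, +0.3158]
  T[4,:] = [-0.1429, +0.1786, +0.1429, -0.1429, +0.0000, -0.1786]
  T[5,:] = [-0.0526, +0.1053, -0.1579, +0.2632, -0.2105, +0.0000]
eigenvalue magnitudes: 0.5340, 0.3555, 0.2482, 0.2482, 0.2473, 0.2473.
ρ(T) = max|λ| = 0.5340; 0.5340 < 1 ⇒ converges.

yes, ρ = 0.5340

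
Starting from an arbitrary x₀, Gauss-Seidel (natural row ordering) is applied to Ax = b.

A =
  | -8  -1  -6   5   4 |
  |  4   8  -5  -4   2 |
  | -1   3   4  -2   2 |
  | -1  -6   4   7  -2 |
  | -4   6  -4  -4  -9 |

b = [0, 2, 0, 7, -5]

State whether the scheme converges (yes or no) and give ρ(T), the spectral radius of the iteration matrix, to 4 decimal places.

Split A = D + L + U, D = diag(-8, 8, 4, 7, -9).
Gauss-Seidel: T = -(D+L)⁻¹U, row 0 first, T[0,4] = -(4)/(-8) = +0.5000; later rows by forward substitution.
  T[0,:] = [+0.0000  -0.1250  -0.7500  +0.6250  +0.5000]
  T[1,:] = [+0.0000  +0.0625  +1.0000  +0.1875  -0.5000]
  T[2,:] = [+0.0000  -0.0781  -0.9375  +0.5156  +0.0000]
  T[3,:] = [+0.0000  +0.0804  +1.2857  -0.0446  -0.0714]
  T[4,:] = [+0.0000  +0.0962  +0.8452  -0.3621  -0.5238]
|roots of det(T-λI)|: 1.3637, 0.5075, 0.4439, 0.0161, 0.0000.
spectral radius ρ = 1.3637; 1.3637 > 1, so it fails to converge.

no, ρ = 1.3637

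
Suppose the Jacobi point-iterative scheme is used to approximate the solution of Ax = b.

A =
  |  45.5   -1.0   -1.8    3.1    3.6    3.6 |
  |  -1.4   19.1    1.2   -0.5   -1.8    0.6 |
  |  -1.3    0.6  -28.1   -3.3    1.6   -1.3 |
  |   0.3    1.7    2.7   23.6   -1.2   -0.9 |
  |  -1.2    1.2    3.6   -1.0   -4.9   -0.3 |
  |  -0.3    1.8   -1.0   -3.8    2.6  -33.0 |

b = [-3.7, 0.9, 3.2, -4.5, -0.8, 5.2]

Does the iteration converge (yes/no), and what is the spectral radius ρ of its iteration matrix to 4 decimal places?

yes, ρ = 0.2963

Split A = D + L + U, D = diag(45.5, 19.1, -28.1, 23.6, -4.9, -33).
Jacobi T = -D⁻¹(L+U): T[2,1] = -(0.6)/(-28.1) = +0.0214; T[2,2] = 0.
  T[0,:] = [+0.0000, +0.0220, +0.0396, -0.0681, -0.0791, -0.0791]
  T[1,:] = [+0.0733, +0.0000, -0.0628, +0.0262, +0.0942, -0.0314]
  T[2,:] = [-0.0463, +0.0214, +0.0000, -0.1174, +0.0569, -0.0463]
  T[3,:] = [-0.0127, -0.0720, -0.1144, +0.0000, +0.0508, +0.0381]
  T[4,:] = [-0.2449, +0.2449, +0.7347, -0.2041, +0.0000, -0.0612]
  T[5,:] = [-0.0091, +0.0545, -0.0303, -0.1152, +0.0788, +0.0000]
|λ(T)| sorted: 0.2963, 0.2506, 0.0850, 0.0850, 0.0575, 0.0575.
spectral radius ρ = 0.2963; 0.2963 < 1, so it converges for any x₀.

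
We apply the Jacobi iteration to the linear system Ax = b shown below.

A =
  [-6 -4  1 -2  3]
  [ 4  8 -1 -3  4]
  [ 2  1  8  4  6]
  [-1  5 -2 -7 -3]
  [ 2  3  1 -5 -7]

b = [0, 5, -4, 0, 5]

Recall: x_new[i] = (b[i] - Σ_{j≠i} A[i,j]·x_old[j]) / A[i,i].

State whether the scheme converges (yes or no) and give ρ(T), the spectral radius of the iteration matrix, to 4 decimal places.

Split A = D + L + U, D = diag(-6, 8, 8, -7, -7).
Jacobi T = -D⁻¹(L+U): T[0,3] = -(-2)/(-6) = -0.3333; T[0,0] = 0.
  T[0,:] = [+0.0000, -0.6667, +0.1667, -0.3333, +0.5000]
  T[1,:] = [-0.5000, +0.0000, +0.1250, +0.3750, -0.5000]
  T[2,:] = [-0.2500, -0.1250, +0.0000, -0.5000, -0.7500]
  T[3,:] = [-0.1429, +0.7143, -0.2857, +0.0000, -0.4286]
  T[4,:] = [+0.2857, +0.4286, +0.1429, -0.7143, +0.0000]
moduli |λ_i(T)| = 1.1331, 0.9187, 0.4950, 0.4950, 0.2846.
spectral radius ρ = 1.1331; 1.1331 > 1, so it fails to converge.

no, ρ = 1.1331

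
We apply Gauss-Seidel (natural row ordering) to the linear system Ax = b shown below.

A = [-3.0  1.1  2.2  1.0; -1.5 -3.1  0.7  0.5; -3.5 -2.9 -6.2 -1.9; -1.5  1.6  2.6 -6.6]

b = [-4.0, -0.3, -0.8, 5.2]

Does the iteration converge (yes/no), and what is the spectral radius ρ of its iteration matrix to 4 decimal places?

Split A = D + L + U, D = diag(-3, -3.1, -6.2, -6.6).
T_GS = -(D+L)⁻¹U: row 0 first, T[0,2] = -(2.2)/(-3) = +0.7333; later rows by forward substitution.
  T[0,:] = [+0.0000  +0.3667  +0.7333  +0.3333]
  T[1,:] = [+0.0000  -0.1774  -0.1290  -0.0000]
  T[2,:] = [+0.0000  -0.1240  -0.3536  -0.4946]
  T[3,:] = [+0.0000  -0.1752  -0.3373  -0.2706]
moduli |λ_i(T)| = 0.7606, 0.1100, 0.0689, 0.0000.
ρ = 0.7606; 0.7606 < 1, so it converges for any x₀.

yes, ρ = 0.7606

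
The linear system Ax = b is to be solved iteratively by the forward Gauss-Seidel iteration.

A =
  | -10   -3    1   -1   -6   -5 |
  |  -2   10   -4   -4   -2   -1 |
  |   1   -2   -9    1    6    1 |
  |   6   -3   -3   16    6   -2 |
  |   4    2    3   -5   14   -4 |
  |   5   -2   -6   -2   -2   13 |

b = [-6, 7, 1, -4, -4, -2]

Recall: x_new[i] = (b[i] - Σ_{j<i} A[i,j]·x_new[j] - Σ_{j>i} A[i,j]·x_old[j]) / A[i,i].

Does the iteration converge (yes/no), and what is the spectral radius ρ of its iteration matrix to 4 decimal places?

yes, ρ = 0.8355

Let D = diag(-10, 10, -9, 16, 14, 13); L, U the strict triangles.
Gauss-Seidel: T = -(D+L)⁻¹U, row 0 first, T[0,4] = -(-6)/(-10) = -0.6000; later rows by forward substitution.
  T[0,:] = [+0.0000  -0.3000  +0.1000  -0.1000  -0.6000  -0.5000]
  T[1,:] = [+0.0000  -0.0600  +0.4200  +0.3800  +0.0800  -0.0000]
  T[2,:] = [+0.0000  -0.0200  -0.0822  +0.0156  +0.5822  +0.0556]
  T[3,:] = [+0.0000  +0.0975  +0.0258  +0.1117  -0.0258  +0.3229]
  T[4,:] = [+0.0000  +0.1334  -0.0617  +0.0108  +0.0260  +0.5320]
  T[5,:] = [+0.0000  +0.1324  -0.0173  +0.1229  +0.5118  +0.3495]
|roots of det(T-λI)|: 0.8355, 0.3056, 0.1970, 0.1970, 0.0555, 0.0000.
spectral radius ρ = 0.8355; 0.8355 < 1, so it converges for any x₀.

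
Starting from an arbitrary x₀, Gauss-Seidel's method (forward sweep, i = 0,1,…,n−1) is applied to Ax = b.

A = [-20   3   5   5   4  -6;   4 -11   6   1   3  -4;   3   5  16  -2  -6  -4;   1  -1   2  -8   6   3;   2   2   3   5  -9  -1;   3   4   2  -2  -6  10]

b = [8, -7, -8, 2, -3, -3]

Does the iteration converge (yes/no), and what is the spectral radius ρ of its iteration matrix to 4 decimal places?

yes, ρ = 0.8278

A = D + L + U where D = diag(-20, -11, 16, -8, -9, 10).
T_GS = -(D+L)⁻¹U: row 0 first, T[0,5] = -(-6)/(-20) = -0.3000; later rows by forward substitution.
  T[0,:] = [+0.0000 +0.1500 +0.2500 +0.2500 +0.2000 -0.3000]
  T[1,:] = [+0.0000 +0.0545 +0.6364 +0.1818 +0.3455 -0.4727]
  T[2,:] = [+0.0000 -0.0452 -0.2457 +0.0213 +0.2295 +0.4540]
  T[3,:] = [+0.0000 +0.0006 -0.1097 +0.0138 +0.7892 +0.5101]
  T[4,:] = [+0.0000 +0.0308 +0.0541 +0.1108 +0.6362 +0.1519]
  T[5,:] = [+0.0000 -0.0392 -0.2699 -0.0828 +0.2955 +0.3814]
|eigenvalues of T|: 0.8278, 0.2622, 0.2622, 0.0670, 0.0670, 0.0000.
spectral radius ρ = 0.8278; 0.8278 < 1 ⇒ converges.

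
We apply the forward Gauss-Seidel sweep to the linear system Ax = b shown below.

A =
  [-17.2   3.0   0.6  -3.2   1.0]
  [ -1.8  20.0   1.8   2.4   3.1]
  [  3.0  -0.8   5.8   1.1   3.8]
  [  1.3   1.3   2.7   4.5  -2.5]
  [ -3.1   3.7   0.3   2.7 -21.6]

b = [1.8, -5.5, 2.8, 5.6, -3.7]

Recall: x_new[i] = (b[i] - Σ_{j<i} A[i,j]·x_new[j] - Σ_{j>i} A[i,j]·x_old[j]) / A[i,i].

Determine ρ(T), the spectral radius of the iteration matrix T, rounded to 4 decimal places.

Let D = diag(-17.2, 20, 5.8, 4.5, -21.6); L, U the strict triangles.
GS T = -(D+L)⁻¹U: row 0 first, T[0,1] = -(3)/(-17.2) = +0.1744; later rows by forward substitution.
  T[0,:] = [+0.0000, +0.1744, +0.0349, -0.1860, +0.0581]
  T[1,:] = [+0.0000, +0.0157, -0.0869, -0.1367, -0.1498]
  T[2,:] = [+0.0000, -0.0881, -0.0300, -0.1123, -0.7059]
  T[3,:] = [+0.0000, -0.0021, +0.0330, +0.1606, +1.0056]
  T[4,:] = [+0.0000, -0.0238, -0.0162, +0.0218, +0.0819]
moduli |λ_i(T)| = 0.3151, 0.0961, 0.0961, 0.0816, 0.0000.
ρ(T) = max|λ| = 0.3151; 0.3151 < 1, so it converges for any x₀.

0.3151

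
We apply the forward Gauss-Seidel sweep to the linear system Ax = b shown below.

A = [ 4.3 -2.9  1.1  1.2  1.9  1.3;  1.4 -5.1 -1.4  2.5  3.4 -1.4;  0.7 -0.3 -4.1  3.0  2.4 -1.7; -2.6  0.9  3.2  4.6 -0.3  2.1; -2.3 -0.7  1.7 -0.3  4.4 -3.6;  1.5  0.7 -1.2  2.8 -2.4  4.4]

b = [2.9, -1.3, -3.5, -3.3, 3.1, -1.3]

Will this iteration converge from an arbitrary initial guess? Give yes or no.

no

Split A = D + L + U, D = diag(4.3, -5.1, -4.1, 4.6, 4.4, 4.4).
Gauss-Seidel: T = -(D+L)⁻¹U, row 0 first, T[0,5] = -(1.3)/(4.3) = -0.3023; later rows by forward substitution.
  T[0,:] = [+0.0000  +0.6744  -0.2558  -0.2791  -0.4419  -0.3023]
  T[1,:] = [+0.0000  +0.1851  -0.3447  +0.4136  +0.5454  -0.3575]
  T[2,:] = [+0.0000  +0.1016  -0.0185  +0.6538  +0.4700  -0.4401]
  T[3,:] = [+0.0000  +0.2743  -0.0643  -0.6935  -0.6182  -0.2513]
  T[4,:] = [+0.0000  +0.3614  -0.1858  -0.3800  -0.3680  +0.7562]
  T[5,:] = [+0.0000  -0.2091  +0.0766  +0.4417  +0.3848  +0.6123]
|eigenvalues of T|: 1.3400, 0.6814, 0.3115, 0.3115, 0.0278, 0.0000.
spectral radius ρ = 1.3400; 1.3400 > 1: divergent.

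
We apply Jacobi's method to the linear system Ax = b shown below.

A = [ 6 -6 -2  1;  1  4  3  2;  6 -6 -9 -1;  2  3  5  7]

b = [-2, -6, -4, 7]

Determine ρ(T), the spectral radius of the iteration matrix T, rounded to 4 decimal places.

A = D + L + U where D = diag(6, 4, -9, 7).
Jacobi: T = -D⁻¹(L+U), T[2,3] = -(-1)/(-9) = -0.1111; T[2,2] = 0.
  T[0,:] = [+0.0000, +1.0000, +0.3333, -0.1667]
  T[1,:] = [-0.2500, +0.0000, -0.7500, -0.5000]
  T[2,:] = [+0.6667, -0.6667, +0.0000, -0.1111]
  T[3,:] = [-0.2857, -0.4286, -0.7143, +0.0000]
|eigenvalues of T|: 1.1545, 0.5017, 0.4380, 0.4380.
spectral radius ρ = 1.1545; 1.1545 > 1 ⇒ diverges.

1.1545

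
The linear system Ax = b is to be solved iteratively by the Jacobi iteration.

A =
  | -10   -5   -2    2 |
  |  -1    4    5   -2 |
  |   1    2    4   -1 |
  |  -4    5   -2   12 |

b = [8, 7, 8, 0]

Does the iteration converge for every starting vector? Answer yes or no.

Diagonal D = diag(-10, 4, 4, 12); L, U strict lower/upper.
Jacobi T = -D⁻¹(L+U): T[0,3] = -(2)/(-10) = +0.2000; T[0,0] = 0.
  T[0,:] = [+0.0000, -0.5000, -0.2000, +0.2000]
  T[1,:] = [+0.2500, +0.0000, -1.2500, +0.5000]
  T[2,:] = [-0.2500, -0.5000, +0.0000, +0.2500]
  T[3,:] = [+0.3333, -0.4167, +0.1667, +0.0000]
|roots of det(T-λI)|: 0.8345, 0.4566, 0.2717, 0.2717.
ρ(T) = max|λ| = 0.8345; 0.8345 < 1: convergent.

yes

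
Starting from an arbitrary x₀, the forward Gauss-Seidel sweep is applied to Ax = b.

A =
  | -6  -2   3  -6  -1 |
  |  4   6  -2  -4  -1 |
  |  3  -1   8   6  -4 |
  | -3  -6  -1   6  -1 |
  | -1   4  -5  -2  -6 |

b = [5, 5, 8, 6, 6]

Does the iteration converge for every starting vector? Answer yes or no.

A = D + L + U where D = diag(-6, 6, 8, 6, -6).
Gauss-Seidel: T = -(D+L)⁻¹U, row 0 first, T[0,4] = -(-1)/(-6) = -0.1667; later rows by forward substitution.
  T[0,:] = [+0.0000 -0.3333 +0.5000 -1.0000 -0.1667]
  T[1,:] = [+0.0000 +0.2222 +0.0000 +1.3333 +0.2778]
  T[2,:] = [+0.0000 +0.1528 -0.1875 -0.2083 +0.5972]
  T[3,:] = [+0.0000 +0.0810 +0.2187 +0.7986 +0.4606]
  T[4,:] = [+0.0000 +0.0494 +0.0000 +0.9630 -0.4383]
|λ(T)| sorted: 1.2554, 0.4354, 0.4354, 0.0097, 0.0000.
spectral radius ρ = 1.2554; 1.2554 > 1: divergent.

no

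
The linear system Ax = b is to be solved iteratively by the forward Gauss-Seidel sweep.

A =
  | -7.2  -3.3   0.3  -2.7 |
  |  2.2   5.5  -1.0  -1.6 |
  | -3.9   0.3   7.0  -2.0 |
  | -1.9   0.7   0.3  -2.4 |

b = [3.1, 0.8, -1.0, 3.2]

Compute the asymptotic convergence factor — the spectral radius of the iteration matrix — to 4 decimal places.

Split A = D + L + U, D = diag(-7.2, 5.5, 7, -2.4).
GS T = -(D+L)⁻¹U: row 0 first, T[0,1] = -(-3.3)/(-7.2) = -0.4583; later rows by forward substitution.
  T[0,:] = [+0.0000 -0.4583 +0.0417 -0.3750]
  T[1,:] = [+0.0000 +0.1833 +0.1652 +0.4409]
  T[2,:] = [+0.0000 -0.2632 +0.0161 +0.0579]
  T[3,:] = [+0.0000 +0.3834 +0.0172 +0.4327]
moduli |λ_i(T)| = 0.7203, 0.1618, 0.1618, 0.0000.
spectral radius ρ = 0.7203; 0.7203 < 1, so it converges for any x₀.

0.7203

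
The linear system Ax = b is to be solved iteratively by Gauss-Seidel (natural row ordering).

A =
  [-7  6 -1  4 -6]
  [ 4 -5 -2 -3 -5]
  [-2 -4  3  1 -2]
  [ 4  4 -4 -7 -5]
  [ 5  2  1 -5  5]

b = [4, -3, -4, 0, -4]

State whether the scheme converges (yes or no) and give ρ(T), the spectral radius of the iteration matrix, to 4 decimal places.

no, ρ = 1.6102

Let D = diag(-7, -5, 3, -7, 5); L, U the strict triangles.
Gauss-Seidel: T = -(D+L)⁻¹U, row 0 first, T[0,1] = -(6)/(-7) = +0.8571; later rows by forward substitution.
  T[0,:] = [+0.0000, +0.8571, -0.1429, +0.5714, -0.8571]
  T[1,:] = [+0.0000, +0.6857, -0.5143, -0.1429, -1.6857]
  T[2,:] = [+0.0000, +1.4857, -0.7810, -0.1429, -2.1524]
  T[3,:] = [+0.0000, +0.0327, +0.0707, +0.3265, -0.9374]
  T[4,:] = [+0.0000, -1.3959, +0.5755, -0.1592, +1.0245]
|eigenvalues of T|: 1.6102, 0.7618, 0.2580, 0.2580, 0.0000.
ρ = 1.6102; 1.6102 > 1, so it fails to converge.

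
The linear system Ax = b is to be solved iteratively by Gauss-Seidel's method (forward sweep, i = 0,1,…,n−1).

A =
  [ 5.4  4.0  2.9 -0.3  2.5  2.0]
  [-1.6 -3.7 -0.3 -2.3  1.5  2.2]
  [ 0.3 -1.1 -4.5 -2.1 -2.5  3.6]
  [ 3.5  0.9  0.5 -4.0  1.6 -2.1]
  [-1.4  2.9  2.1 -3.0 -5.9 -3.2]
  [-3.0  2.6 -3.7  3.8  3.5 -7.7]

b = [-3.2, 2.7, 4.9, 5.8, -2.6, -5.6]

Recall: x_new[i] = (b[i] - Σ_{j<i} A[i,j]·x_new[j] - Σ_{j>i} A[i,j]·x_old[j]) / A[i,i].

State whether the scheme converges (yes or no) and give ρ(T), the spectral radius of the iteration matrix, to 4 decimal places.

Let D = diag(5.4, -3.7, -4.5, -4, -5.9, -7.7); L, U the strict triangles.
GS T = -(D+L)⁻¹U: row 0 first, T[0,5] = -(2)/(5.4) = -0.3704; later rows by forward substitution.
  T[0,:] = [+0.0000, -0.7407, -0.5370, +0.0556, -0.4630, -0.3704]
  T[1,:] = [+0.0000, +0.3203, +0.1512, -0.6456, +0.6056, +0.7548]
  T[2,:] = [+0.0000, -0.1277, -0.0728, -0.3051, -0.7345, +0.5908]
  T[3,:] = [+0.0000, -0.5920, -0.4450, -0.1348, +0.0394, -0.6054]
  T[4,:] = [+0.0000, +0.5888, +0.4021, -0.3706, +0.1261, +0.4346]
  T[5,:] = [+0.0000, +0.4336, +0.2584, -0.3280, +0.8145, +0.0140]
eigenvalue magnitudes: 1.6542, 0.6817, 0.4663, 0.4663, 0.0097, 0.0000.
ρ = 1.6542; 1.6542 > 1 ⇒ diverges.

no, ρ = 1.6542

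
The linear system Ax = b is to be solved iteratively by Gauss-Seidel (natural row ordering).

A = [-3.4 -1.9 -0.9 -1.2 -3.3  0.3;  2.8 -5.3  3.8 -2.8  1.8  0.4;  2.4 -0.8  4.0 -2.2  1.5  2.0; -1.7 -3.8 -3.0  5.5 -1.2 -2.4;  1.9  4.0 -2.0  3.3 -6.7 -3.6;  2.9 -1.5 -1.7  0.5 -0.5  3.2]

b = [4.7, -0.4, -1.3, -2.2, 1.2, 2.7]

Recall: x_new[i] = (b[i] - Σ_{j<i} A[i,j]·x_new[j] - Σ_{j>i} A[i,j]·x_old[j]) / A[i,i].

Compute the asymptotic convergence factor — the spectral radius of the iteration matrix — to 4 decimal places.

Write A = D+L+U with D = diag(-3.4, -5.3, 4, 5.5, -6.7, 3.2).
GS T = -(D+L)⁻¹U: row 0 first, T[0,5] = -(0.3)/(-3.4) = +0.0882; later rows by forward substitution.
  T[0,:] = [+0.0000, -0.5588, -0.2647, -0.3529, -0.9706, +0.0882]
  T[1,:] = [+0.0000, -0.2952, +0.5771, -0.7148, -0.1731, +0.1221]
  T[2,:] = [+0.0000, +0.2762, +0.2743, +0.6188, +0.1727, -0.5285]
  T[3,:] = [+0.0000, -0.2260, +0.4665, -0.2654, -0.1072, +0.2597]
  T[4,:] = [+0.0000, -0.5285, +0.4174, -0.8422, -0.4830, -0.1537]
  T[5,:] = [+0.0000, +0.4675, +0.6484, +0.2234, +0.8315, -0.3681]
eigenvalue magnitudes: 1.5804, 0.7425, 0.7425, 0.4623, 0.0581, 0.0000.
spectral radius ρ = 1.5804; 1.5804 > 1: divergent.

1.5804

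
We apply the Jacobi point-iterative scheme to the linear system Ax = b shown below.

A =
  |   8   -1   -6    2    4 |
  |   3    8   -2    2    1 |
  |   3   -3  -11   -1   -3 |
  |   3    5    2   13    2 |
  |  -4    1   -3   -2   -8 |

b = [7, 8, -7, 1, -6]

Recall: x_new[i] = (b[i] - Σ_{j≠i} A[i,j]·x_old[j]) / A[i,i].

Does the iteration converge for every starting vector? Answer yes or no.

Write A = D+L+U with D = diag(8, 8, -11, 13, -8).
Jacobi T = -D⁻¹(L+U): T[1,4] = -(1)/(8) = -0.1250; T[1,1] = 0.
  T[0,:] = [+0.0000 +0.1250 +0.7500 -0.2500 -0.5000]
  T[1,:] = [-0.3750 +0.0000 +0.2500 -0.2500 -0.1250]
  T[2,:] = [+0.2727 -0.2727 +0.0000 -0.0909 -0.2727]
  T[3,:] = [-0.2308 -0.3846 -0.1538 +0.0000 -0.1538]
  T[4,:] = [-0.5000 +0.1250 -0.3750 -0.2500 +0.0000]
|roots of det(T-λI)|: 0.8791, 0.5376, 0.3251, 0.3251, 0.2513.
ρ = 0.8791; 0.8791 < 1: convergent.

yes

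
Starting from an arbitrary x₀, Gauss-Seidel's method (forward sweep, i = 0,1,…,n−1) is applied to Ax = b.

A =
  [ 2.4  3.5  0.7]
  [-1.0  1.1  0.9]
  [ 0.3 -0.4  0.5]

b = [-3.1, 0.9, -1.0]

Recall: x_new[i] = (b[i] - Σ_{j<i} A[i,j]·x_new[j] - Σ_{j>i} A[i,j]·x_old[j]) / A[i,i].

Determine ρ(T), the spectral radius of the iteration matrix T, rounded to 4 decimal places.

Write A = D+L+U with D = diag(2.4, 1.1, 0.5).
T_GS = -(D+L)⁻¹U: row 0 first, T[0,1] = -(3.5)/(2.4) = -1.4583; later rows by forward substitution.
  T[0,:] = [+0.0000  -1.4583  -0.2917]
  T[1,:] = [+0.0000  -1.3258  -1.0833]
  T[2,:] = [+0.0000  -0.1856  -0.6917]
|roots of det(T-λI)|: 1.5579, 0.4595, 0.0000.
ρ = 1.5579; 1.5579 > 1 ⇒ diverges.

1.5579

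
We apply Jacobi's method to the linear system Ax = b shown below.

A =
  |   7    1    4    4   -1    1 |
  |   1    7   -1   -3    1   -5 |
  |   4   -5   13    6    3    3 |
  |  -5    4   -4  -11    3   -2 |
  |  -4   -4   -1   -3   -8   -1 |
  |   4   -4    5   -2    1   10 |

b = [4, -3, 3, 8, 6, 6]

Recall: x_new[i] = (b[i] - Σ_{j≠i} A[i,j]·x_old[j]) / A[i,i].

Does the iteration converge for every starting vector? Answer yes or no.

Split A = D + L + U, D = diag(7, 7, 13, -11, -8, 10).
Jacobi T = -D⁻¹(L+U): T[4,3] = -(-3)/(-8) = -0.3750; T[4,4] = 0.
  T[0,:] = [+0.0000 -0.1429 -0.5714 -0.5714 +0.1429 -0.1429]
  T[1,:] = [-0.1429 +0.0000 +0.1429 +0.4286 -0.1429 +0.7143]
  T[2,:] = [-0.3077 +0.3846 +0.0000 -0.4615 -0.2308 -0.2308]
  T[3,:] = [-0.4545 +0.3636 -0.3636 +0.0000 +0.2727 -0.1818]
  T[4,:] = [-0.5000 -0.5000 -0.1250 -0.3750 +0.0000 -0.1250]
  T[5,:] = [-0.4000 +0.4000 -0.5000 +0.2000 -0.1000 +0.0000]
|eigenvalues of T|: 1.2208, 0.9096, 0.5513, 0.5513, 0.4270, 0.4270.
ρ = 1.2208; 1.2208 > 1 ⇒ diverges.

no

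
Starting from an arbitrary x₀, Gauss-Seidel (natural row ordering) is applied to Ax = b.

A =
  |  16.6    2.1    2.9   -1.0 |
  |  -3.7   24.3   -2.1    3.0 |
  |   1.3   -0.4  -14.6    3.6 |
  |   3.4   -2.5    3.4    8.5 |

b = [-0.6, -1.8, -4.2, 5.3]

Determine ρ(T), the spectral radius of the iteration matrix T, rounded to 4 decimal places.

Write A = D+L+U with D = diag(16.6, 24.3, -14.6, 8.5).
T_GS = -(D+L)⁻¹U: row 0 first, T[0,3] = -(-1)/(16.6) = +0.0602; later rows by forward substitution.
  T[0,:] = [+0.0000 -0.1265 -0.1747 +0.0602]
  T[1,:] = [+0.0000 -0.0193 +0.0598 -0.1143]
  T[2,:] = [+0.0000 -0.0107 -0.0172 +0.2551]
  T[3,:] = [+0.0000 +0.0492 +0.0944 -0.1597]
moduli |λ_i(T)| = 0.2266, 0.0858, 0.0554, 0.0000.
ρ = 0.2266; 0.2266 < 1, so it converges for any x₀.

0.2266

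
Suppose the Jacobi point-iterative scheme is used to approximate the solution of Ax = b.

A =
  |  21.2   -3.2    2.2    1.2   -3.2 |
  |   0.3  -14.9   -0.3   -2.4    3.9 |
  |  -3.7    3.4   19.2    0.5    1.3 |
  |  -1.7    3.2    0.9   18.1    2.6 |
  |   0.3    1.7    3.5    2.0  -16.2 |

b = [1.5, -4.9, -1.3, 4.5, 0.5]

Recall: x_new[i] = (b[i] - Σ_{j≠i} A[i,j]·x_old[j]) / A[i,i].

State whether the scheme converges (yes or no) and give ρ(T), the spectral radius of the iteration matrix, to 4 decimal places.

Let D = diag(21.2, -14.9, 19.2, 18.1, -16.2); L, U the strict triangles.
Jacobi T = -D⁻¹(L+U): T[1,0] = -(0.3)/(-14.9) = +0.0201; T[1,1] = 0.
  T[0,:] = [+0.0000  +0.1509  -0.1038  -0.0566  +0.1509]
  T[1,:] = [+0.0201  +0.0000  -0.0201  -0.1611  +0.2617]
  T[2,:] = [+0.1927  -0.1771  +0.0000  -0.0260  -0.0677]
  T[3,:] = [+0.0939  -0.1768  -0.0497  +0.0000  -0.1436]
  T[4,:] = [+0.0185  +0.1049  +0.2160  +0.1235  +0.0000]
moduli |λ_i(T)| = 0.2649, 0.2224, 0.2224, 0.2100, 0.0041.
ρ(T) = max|λ| = 0.2649; 0.2649 < 1 ⇒ converges.

yes, ρ = 0.2649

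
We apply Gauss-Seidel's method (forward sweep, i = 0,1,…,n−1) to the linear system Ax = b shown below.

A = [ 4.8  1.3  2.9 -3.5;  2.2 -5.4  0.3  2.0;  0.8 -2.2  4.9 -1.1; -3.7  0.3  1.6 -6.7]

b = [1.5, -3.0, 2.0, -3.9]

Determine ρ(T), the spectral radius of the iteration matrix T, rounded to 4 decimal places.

0.6728

A = D + L + U where D = diag(4.8, -5.4, 4.9, -6.7).
T_GS = -(D+L)⁻¹U: row 0 first, T[0,1] = -(1.3)/(4.8) = -0.2708; later rows by forward substitution.
  T[0,:] = [+0.0000 -0.2708 -0.6042 +0.7292]
  T[1,:] = [+0.0000 -0.1103 -0.1906 +0.6674]
  T[2,:] = [+0.0000 -0.0053 +0.0131 +0.4051]
  T[3,:] = [+0.0000 +0.1434 +0.3282 -0.2760]
|λ(T)| sorted: 0.6728, 0.3085, 0.0090, 0.0000.
spectral radius ρ = 0.6728; 0.6728 < 1, so it converges for any x₀.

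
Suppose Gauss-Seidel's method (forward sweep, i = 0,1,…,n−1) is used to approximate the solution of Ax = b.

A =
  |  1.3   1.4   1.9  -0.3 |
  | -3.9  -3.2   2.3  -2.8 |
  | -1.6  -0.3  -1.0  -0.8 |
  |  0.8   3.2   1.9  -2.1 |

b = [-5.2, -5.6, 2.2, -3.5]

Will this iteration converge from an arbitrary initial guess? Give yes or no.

no

Diagonal D = diag(1.3, -3.2, -1, -2.1); L, U strict lower/upper.
GS T = -(D+L)⁻¹U: row 0 first, T[0,1] = -(1.4)/(1.3) = -1.0769; later rows by forward substitution.
  T[0,:] = [+0.0000, -1.0769, -1.4615, +0.2308]
  T[1,:] = [+0.0000, +1.3125, +2.5000, -1.1562]
  T[2,:] = [+0.0000, +1.3293, +1.5885, -0.8224]
  T[3,:] = [+0.0000, +2.7925, +4.6899, -2.4180]
|λ(T)| sorted: 1.4212, 0.7017, 0.2365, 0.0000.
spectral radius ρ = 1.4212; 1.4212 > 1 ⇒ diverges.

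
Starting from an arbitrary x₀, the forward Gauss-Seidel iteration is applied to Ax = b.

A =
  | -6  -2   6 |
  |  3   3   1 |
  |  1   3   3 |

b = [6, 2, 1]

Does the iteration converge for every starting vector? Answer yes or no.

no

A = D + L + U where D = diag(-6, 3, 3).
GS T = -(D+L)⁻¹U: row 0 first, T[0,1] = -(-2)/(-6) = -0.3333; later rows by forward substitution.
  T[0,:] = [+0.0000 -0.3333 +1.0000]
  T[1,:] = [+0.0000 +0.3333 -1.3333]
  T[2,:] = [+0.0000 -0.2222 +1.0000]
|λ(T)| sorted: 1.3050, 0.0284, 0.0000.
ρ(T) = max|λ| = 1.3050; 1.3050 > 1: divergent.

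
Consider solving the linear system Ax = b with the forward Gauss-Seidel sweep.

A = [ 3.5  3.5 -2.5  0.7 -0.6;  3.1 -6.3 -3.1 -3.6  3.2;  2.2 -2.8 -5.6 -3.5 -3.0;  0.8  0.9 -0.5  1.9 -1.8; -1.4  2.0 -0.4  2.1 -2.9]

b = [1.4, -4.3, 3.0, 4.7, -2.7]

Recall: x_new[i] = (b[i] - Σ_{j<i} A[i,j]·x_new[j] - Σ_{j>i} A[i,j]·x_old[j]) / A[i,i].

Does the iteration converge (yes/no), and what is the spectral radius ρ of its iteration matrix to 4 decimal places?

A = D + L + U where D = diag(3.5, -6.3, -5.6, 1.9, -2.9).
Gauss-Seidel: T = -(D+L)⁻¹U, row 0 first, T[0,1] = -(3.5)/(3.5) = -1.0000; later rows by forward substitution.
  T[0,:] = [+0.0000  -1.0000  +0.7143  -0.2000  +0.1714]
  T[1,:] = [+0.0000  -0.4921  -0.1406  -0.6698  +0.5923]
  T[2,:] = [+0.0000  -0.1468  +0.3509  -0.3687  -0.7645]
  T[3,:] = [+0.0000  +0.6155  -0.1418  +0.3045  +0.3934]
  T[4,:] = [+0.0000  +0.6094  -0.5929  -0.0941  +0.7161]
|roots of det(T-λI)|: 1.3613, 0.5818, 0.4214, 0.4214, 0.0000.
ρ(T) = max|λ| = 1.3613; 1.3613 > 1 ⇒ diverges.

no, ρ = 1.3613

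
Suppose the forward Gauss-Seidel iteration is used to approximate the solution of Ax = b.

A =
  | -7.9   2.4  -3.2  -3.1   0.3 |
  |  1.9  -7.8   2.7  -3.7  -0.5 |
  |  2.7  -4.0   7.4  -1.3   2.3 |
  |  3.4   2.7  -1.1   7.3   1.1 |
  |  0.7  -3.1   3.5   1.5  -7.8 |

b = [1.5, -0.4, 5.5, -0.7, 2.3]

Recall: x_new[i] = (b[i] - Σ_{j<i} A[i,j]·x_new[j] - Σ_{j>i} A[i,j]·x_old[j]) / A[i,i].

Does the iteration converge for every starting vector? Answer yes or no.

yes

A = D + L + U where D = diag(-7.9, -7.8, 7.4, 7.3, -7.8).
Gauss-Seidel: T = -(D+L)⁻¹U, row 0 first, T[0,4] = -(0.3)/(-7.9) = +0.0380; later rows by forward substitution.
  T[0,:] = [+0.0000 +0.3038 -0.4051 -0.3924 +0.0380]
  T[1,:] = [+0.0000 +0.0740 +0.2475 -0.5699 -0.0549]
  T[2,:] = [+0.0000 -0.0708 +0.2816 +0.0108 -0.3543]
  T[3,:] = [+0.0000 -0.1795 +0.1396 +0.3952 -0.2015]
  T[4,:] = [+0.0000 -0.0685 +0.0185 +0.2721 -0.1725]
moduli |λ_i(T)| = 0.5176, 0.2077, 0.1291, 0.0180, 0.0000.
ρ(T) = max|λ| = 0.5176; 0.5176 < 1, so it converges for any x₀.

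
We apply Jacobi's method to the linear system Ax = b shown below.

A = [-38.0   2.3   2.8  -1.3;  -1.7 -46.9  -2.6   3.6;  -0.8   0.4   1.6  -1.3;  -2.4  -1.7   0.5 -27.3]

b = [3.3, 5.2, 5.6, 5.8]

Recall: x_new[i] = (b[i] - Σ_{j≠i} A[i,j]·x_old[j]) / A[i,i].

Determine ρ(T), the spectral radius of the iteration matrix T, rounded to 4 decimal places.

0.2916

Let D = diag(-38, -46.9, 1.6, -27.3); L, U the strict triangles.
Jacobi T = -D⁻¹(L+U): T[0,1] = -(2.3)/(-38) = +0.0605; T[0,0] = 0.
  T[0,:] = [+0.0000 +0.0605 +0.0737 -0.0342]
  T[1,:] = [-0.0362 +0.0000 -0.0554 +0.0768]
  T[2,:] = [+0.5000 -0.2500 +0.0000 +0.8125]
  T[3,:] = [-0.0879 -0.0623 +0.0183 +0.0000]
moduli |λ_i(T)| = 0.2916, 0.2317, 0.0976, 0.0976.
spectral radius ρ = 0.2916; 0.2916 < 1, so it converges for any x₀.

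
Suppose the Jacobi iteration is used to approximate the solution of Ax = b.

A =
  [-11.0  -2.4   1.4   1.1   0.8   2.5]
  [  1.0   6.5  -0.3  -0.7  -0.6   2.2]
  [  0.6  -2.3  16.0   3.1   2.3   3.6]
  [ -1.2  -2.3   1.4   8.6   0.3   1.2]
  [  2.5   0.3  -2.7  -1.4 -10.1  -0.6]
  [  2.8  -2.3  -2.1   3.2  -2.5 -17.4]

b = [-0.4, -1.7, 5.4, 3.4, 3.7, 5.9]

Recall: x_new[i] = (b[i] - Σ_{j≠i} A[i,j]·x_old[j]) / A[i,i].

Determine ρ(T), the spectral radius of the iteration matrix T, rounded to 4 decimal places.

Split A = D + L + U, D = diag(-11, 6.5, 16, 8.6, -10.1, -17.4).
Jacobi T = -D⁻¹(L+U): T[3,0] = -(-1.2)/(8.6) = +0.1395; T[3,3] = 0.
  T[0,:] = [+0.0000  -0.2182  +0.1273  +0.1000  +0.0727  +0.2273]
  T[1,:] = [-0.1538  +0.0000  +0.0462  +0.1077  +0.0923  -0.3385]
  T[2,:] = [-0.0375  +0.1437  +0.0000  -0.1938  -0.1437  -0.2250]
  T[3,:] = [+0.1395  +0.2674  -0.1628  +0.0000  -0.0349  -0.1395]
  T[4,:] = [+0.2475  +0.0297  -0.2673  -0.1386  +0.0000  -0.0594]
  T[5,:] = [+0.1609  -0.1322  -0.1207  +0.1839  -0.1437  +0.0000]
eigenvalue magnitudes: 0.5309, 0.3077, 0.2849, 0.2573, 0.2573, 0.0594.
ρ = 0.5309; 0.5309 < 1: convergent.

0.5309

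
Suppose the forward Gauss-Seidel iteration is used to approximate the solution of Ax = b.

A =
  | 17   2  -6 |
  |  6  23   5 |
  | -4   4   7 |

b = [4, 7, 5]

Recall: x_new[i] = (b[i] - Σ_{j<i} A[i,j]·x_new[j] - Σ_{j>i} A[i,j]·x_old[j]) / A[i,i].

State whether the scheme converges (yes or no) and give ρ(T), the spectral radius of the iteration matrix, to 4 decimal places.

A = D + L + U where D = diag(17, 23, 7).
GS T = -(D+L)⁻¹U: row 0 first, T[0,1] = -(2)/(17) = -0.1176; later rows by forward substitution.
  T[0,:] = [+0.0000  -0.1176  +0.3529]
  T[1,:] = [+0.0000  +0.0307  -0.3095]
  T[2,:] = [+0.0000  -0.0848  +0.3785]
moduli |λ_i(T)| = 0.4423, 0.0330, 0.0000.
ρ(T) = max|λ| = 0.4423; 0.4423 < 1 ⇒ converges.

yes, ρ = 0.4423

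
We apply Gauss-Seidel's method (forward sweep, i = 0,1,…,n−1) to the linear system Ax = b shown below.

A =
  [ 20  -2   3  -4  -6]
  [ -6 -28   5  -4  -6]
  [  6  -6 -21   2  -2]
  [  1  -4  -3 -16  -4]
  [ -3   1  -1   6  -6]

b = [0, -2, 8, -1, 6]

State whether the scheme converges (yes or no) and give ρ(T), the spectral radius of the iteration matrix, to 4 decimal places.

yes, ρ = 0.5054

A = D + L + U where D = diag(20, -28, -21, -16, -6).
GS T = -(D+L)⁻¹U: row 0 first, T[0,2] = -(3)/(20) = -0.1500; later rows by forward substitution.
  T[0,:] = [+0.0000, +0.1000, -0.1500, +0.2000, +0.3000]
  T[1,:] = [+0.0000, -0.0214, +0.2107, -0.1857, -0.2786]
  T[2,:] = [+0.0000, +0.0347, -0.1031, +0.2054, +0.0701]
  T[3,:] = [+0.0000, +0.0051, -0.0427, +0.0204, -0.1747]
  T[4,:] = [+0.0000, -0.0543, +0.0846, -0.1448, -0.3829]
|eigenvalues of T|: 0.5054, 0.0850, 0.0850, 0.0582, 0.0000.
ρ = 0.5054; 0.5054 < 1, so it converges for any x₀.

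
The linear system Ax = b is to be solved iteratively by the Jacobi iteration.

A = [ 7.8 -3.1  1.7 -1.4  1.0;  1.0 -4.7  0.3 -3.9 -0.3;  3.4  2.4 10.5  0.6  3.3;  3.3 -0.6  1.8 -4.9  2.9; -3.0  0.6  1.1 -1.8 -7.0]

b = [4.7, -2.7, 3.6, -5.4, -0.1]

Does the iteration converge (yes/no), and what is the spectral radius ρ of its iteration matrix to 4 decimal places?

yes, ρ = 0.8354

Write A = D+L+U with D = diag(7.8, -4.7, 10.5, -4.9, -7).
Jacobi T = -D⁻¹(L+U): T[2,1] = -(2.4)/(10.5) = -0.2286; T[2,2] = 0.
  T[0,:] = [+0.0000  +0.3974  -0.2179  +0.1795  -0.1282]
  T[1,:] = [+0.2128  +0.0000  +0.0638  -0.8298  -0.0638]
  T[2,:] = [-0.3238  -0.2286  +0.0000  -0.0571  -0.3143]
  T[3,:] = [+0.6735  -0.1224  +0.3673  +0.0000  +0.5918]
  T[4,:] = [-0.4286  +0.0857  +0.1571  -0.2571  +0.0000]
|λ(T)| sorted: 0.8354, 0.5573, 0.5573, 0.4846, 0.1176.
ρ(T) = max|λ| = 0.8354; 0.8354 < 1, so it converges for any x₀.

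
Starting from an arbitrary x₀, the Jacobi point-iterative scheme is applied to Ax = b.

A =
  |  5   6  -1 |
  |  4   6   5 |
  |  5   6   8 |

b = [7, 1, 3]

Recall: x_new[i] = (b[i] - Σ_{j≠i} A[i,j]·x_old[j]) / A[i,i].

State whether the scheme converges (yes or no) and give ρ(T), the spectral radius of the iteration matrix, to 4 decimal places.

Write A = D+L+U with D = diag(5, 6, 8).
T_J = -D⁻¹(L+U): T[0,1] = -(6)/(5) = -1.2000; T[0,0] = 0.
  T[0,:] = [+0.0000 -1.2000 +0.2000]
  T[1,:] = [-0.6667 +0.0000 -0.8333]
  T[2,:] = [-0.6250 -0.7500 +0.0000]
|λ(T)| sorted: 1.3048, 0.8048, 0.5000.
ρ = 1.3048; 1.3048 > 1: divergent.

no, ρ = 1.3048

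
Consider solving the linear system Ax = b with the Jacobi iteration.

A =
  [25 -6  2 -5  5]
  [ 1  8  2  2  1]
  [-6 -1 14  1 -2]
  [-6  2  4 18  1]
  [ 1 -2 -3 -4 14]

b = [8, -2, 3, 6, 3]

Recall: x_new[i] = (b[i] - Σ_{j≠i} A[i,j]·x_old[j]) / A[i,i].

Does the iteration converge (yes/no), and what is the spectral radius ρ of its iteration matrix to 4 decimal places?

Split A = D + L + U, D = diag(25, 8, 14, 18, 14).
Jacobi T = -D⁻¹(L+U): T[4,2] = -(-3)/(14) = +0.2143; T[4,4] = 0.
  T[0,:] = [+0.0000, +0.2400, -0.0800, +0.2000, -0.2000]
  T[1,:] = [-0.1250, +0.0000, -0.2500, -0.2500, -0.1250]
  T[2,:] = [+0.4286, +0.0714, +0.0000, -0.0714, +0.1429]
  T[3,:] = [+0.3333, -0.1111, -0.2222, +0.0000, -0.0556]
  T[4,:] = [-0.0714, +0.1429, +0.2143, +0.2857, +0.0000]
eigenvalue magnitudes: 0.5329, 0.4235, 0.4235, 0.1817, 0.0043.
spectral radius ρ = 0.5329; 0.5329 < 1 ⇒ converges.

yes, ρ = 0.5329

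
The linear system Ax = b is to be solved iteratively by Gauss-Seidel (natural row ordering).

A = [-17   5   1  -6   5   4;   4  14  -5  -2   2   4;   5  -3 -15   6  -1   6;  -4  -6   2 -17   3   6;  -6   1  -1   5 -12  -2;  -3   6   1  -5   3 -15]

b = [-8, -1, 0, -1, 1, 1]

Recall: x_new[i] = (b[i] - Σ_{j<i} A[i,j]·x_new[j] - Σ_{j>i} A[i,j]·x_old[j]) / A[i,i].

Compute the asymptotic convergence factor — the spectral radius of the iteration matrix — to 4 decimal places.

Write A = D+L+U with D = diag(-17, 14, -15, -17, -12, -15).
Gauss-Seidel: T = -(D+L)⁻¹U, row 0 first, T[0,3] = -(-6)/(-17) = -0.3529; later rows by forward substitution.
  T[0,:] = [+0.0000, +0.2941, +0.0588, -0.3529, +0.2941, +0.2353]
  T[1,:] = [+0.0000, -0.0840, +0.3403, +0.2437, -0.2269, -0.3529]
  T[2,:] = [+0.0000, +0.1148, -0.0485, +0.2336, +0.0768, +0.5490]
  T[3,:] = [+0.0000, -0.0260, -0.1397, +0.0245, +0.1964, +0.4867]
  T[4,:] = [+0.0000, -0.1745, -0.0552, +0.1875, -0.0905, -0.1567]
  T[5,:] = [+0.0000, -0.1110, +0.1567, +0.2130, -0.2280, -0.3452]
|eigenvalues of T|: 0.8698, 0.2637, 0.2637, 0.1266, 0.0323, 0.0000.
ρ(T) = max|λ| = 0.8698; 0.8698 < 1 ⇒ converges.

0.8698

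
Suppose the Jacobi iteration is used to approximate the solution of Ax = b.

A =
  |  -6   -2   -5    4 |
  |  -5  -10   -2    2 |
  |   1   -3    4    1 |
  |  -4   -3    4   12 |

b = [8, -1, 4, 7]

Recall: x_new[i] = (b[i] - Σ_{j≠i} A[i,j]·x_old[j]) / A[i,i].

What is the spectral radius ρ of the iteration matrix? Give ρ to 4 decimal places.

0.9476

Write A = D+L+U with D = diag(-6, -10, 4, 12).
Jacobi: T = -D⁻¹(L+U), T[2,3] = -(1)/(4) = -0.2500; T[2,2] = 0.
  T[0,:] = [+0.0000  -0.3333  -0.8333  +0.6667]
  T[1,:] = [-0.5000  +0.0000  -0.2000  +0.2000]
  T[2,:] = [-0.2500  +0.7500  +0.0000  -0.2500]
  T[3,:] = [+0.3333  +0.2500  -0.3333  +0.0000]
|eigenvalues of T|: 0.9476, 0.4833, 0.4833, 0.0988.
spectral radius ρ = 0.9476; 0.9476 < 1: convergent.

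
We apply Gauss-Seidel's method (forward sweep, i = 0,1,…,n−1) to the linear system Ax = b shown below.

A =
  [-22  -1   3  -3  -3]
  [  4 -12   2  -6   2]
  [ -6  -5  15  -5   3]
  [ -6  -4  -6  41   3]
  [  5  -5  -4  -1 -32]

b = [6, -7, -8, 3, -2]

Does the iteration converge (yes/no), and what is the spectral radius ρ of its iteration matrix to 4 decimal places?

A = D + L + U where D = diag(-22, -12, 15, 41, -32).
GS T = -(D+L)⁻¹U: row 0 first, T[0,3] = -(-3)/(-22) = -0.1364; later rows by forward substitution.
  T[0,:] = [+0.0000, -0.0455, +0.1364, -0.1364, -0.1364]
  T[1,:] = [+0.0000, -0.0152, +0.2121, -0.5455, +0.1212]
  T[2,:] = [+0.0000, -0.0232, +0.1253, +0.0970, -0.2141]
  T[3,:] = [+0.0000, -0.0115, +0.0590, -0.0590, -0.1126]
  T[4,:] = [+0.0000, -0.0015, -0.0293, +0.0536, -0.0100]
|λ(T)| sorted: 0.1651, 0.0970, 0.0425, 0.0425, 0.0000.
spectral radius ρ = 0.1651; 0.1651 < 1: convergent.

yes, ρ = 0.1651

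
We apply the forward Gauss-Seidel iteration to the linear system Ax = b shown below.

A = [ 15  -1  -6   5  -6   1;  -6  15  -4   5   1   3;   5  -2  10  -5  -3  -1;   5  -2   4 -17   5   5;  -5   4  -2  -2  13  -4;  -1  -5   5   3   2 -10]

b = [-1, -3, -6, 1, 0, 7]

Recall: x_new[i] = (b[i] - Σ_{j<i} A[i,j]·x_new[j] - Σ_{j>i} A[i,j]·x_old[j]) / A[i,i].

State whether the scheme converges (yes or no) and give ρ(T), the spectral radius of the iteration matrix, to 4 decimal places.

yes, ρ = 0.8287

Diagonal D = diag(15, 15, 10, -17, 13, -10); L, U strict lower/upper.
Gauss-Seidel: T = -(D+L)⁻¹U, row 0 first, T[0,4] = -(-6)/(15) = +0.4000; later rows by forward substitution.
  T[0,:] = [+0.0000, +0.0667, +0.4000, -0.3333, +0.4000, -0.0667]
  T[1,:] = [+0.0000, +0.0267, +0.4267, -0.4667, +0.0933, -0.2267]
  T[2,:] = [+0.0000, -0.0280, -0.1147, +0.5733, +0.1187, +0.0880]
  T[3,:] = [+0.0000, +0.0099, +0.0405, +0.0918, +0.4287, +0.3219]
  T[4,:] = [+0.0000, +0.0146, +0.0111, +0.1177, +0.2093, +0.4149]
  T[5,:] = [+0.0000, -0.0281, -0.2963, +0.6044, +0.1431, +0.3435]
|λ(T)| sorted: 0.8287, 0.2676, 0.2676, 0.1789, 0.0076, 0.0000.
ρ(T) = max|λ| = 0.8287; 0.8287 < 1: convergent.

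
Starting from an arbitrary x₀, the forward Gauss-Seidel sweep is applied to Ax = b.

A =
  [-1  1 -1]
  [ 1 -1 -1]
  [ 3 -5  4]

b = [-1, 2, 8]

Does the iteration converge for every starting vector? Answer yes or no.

Split A = D + L + U, D = diag(-1, -1, 4).
GS T = -(D+L)⁻¹U: row 0 first, T[0,2] = -(-1)/(-1) = -1.0000; later rows by forward substitution.
  T[0,:] = [+0.0000, +1.0000, -1.0000]
  T[1,:] = [+0.0000, +1.0000, -2.0000]
  T[2,:] = [+0.0000, +0.5000, -1.7500]
|roots of det(T-λI)|: 1.3187, 0.5687, 0.0000.
spectral radius ρ = 1.3187; 1.3187 > 1, so it fails to converge.

no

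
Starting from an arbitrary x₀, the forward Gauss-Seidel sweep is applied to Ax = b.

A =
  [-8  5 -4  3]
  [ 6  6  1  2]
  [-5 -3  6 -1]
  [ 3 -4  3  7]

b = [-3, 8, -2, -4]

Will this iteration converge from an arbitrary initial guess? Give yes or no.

no

Let D = diag(-8, 6, 6, 7); L, U the strict triangles.
T_GS = -(D+L)⁻¹U: row 0 first, T[0,3] = -(3)/(-8) = +0.3750; later rows by forward substitution.
  T[0,:] = [+0.0000  +0.6250  -0.5000  +0.3750]
  T[1,:] = [+0.0000  -0.6250  +0.3333  -0.7083]
  T[2,:] = [+0.0000  +0.2083  -0.2500  +0.1250]
  T[3,:] = [+0.0000  -0.7143  +0.5119  -0.6190]
moduli |λ_i(T)| = 1.4501, 0.0969, 0.0530, 0.0000.
ρ(T) = max|λ| = 1.4501; 1.4501 > 1, so it fails to converge.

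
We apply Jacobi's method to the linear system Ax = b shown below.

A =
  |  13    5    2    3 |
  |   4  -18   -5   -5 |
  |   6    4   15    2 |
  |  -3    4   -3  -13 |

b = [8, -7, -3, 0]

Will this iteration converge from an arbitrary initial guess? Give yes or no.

yes

Write A = D+L+U with D = diag(13, -18, 15, -13).
T_J = -D⁻¹(L+U): T[3,2] = -(-3)/(-13) = -0.2308; T[3,3] = 0.
  T[0,:] = [+0.0000 -0.3846 -0.1538 -0.2308]
  T[1,:] = [+0.2222 +0.0000 -0.2778 -0.2778]
  T[2,:] = [-0.4000 -0.2667 +0.0000 -0.1333]
  T[3,:] = [-0.2308 +0.3077 -0.2308 +0.0000]
|roots of det(T-λI)|: 0.5321, 0.4377, 0.4377, 0.0989.
spectral radius ρ = 0.5321; 0.5321 < 1: convergent.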